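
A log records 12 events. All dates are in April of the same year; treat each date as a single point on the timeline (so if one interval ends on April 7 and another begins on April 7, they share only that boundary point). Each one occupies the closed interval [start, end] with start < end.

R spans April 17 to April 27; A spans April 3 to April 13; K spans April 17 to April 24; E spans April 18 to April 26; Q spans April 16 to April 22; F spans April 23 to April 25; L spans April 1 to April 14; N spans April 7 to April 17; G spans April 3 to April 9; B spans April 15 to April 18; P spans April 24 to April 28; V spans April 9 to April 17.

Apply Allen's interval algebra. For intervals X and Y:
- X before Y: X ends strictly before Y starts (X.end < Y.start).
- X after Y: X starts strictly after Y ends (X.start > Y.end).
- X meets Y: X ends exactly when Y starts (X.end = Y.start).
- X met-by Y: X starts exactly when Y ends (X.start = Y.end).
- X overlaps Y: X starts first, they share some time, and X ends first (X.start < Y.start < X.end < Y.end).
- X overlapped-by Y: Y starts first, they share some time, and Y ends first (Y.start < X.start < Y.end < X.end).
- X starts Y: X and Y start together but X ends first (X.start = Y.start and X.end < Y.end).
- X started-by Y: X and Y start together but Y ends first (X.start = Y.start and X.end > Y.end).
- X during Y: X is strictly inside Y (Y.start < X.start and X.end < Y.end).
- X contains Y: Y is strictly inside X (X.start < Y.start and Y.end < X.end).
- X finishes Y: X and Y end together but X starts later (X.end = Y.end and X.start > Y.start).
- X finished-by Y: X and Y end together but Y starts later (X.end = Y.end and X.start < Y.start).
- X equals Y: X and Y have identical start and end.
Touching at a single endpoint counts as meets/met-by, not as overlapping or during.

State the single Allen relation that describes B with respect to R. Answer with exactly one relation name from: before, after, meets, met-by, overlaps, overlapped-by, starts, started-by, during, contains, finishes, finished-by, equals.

overlaps

B = [April 15, April 18]; R = [April 17, April 27].
Compare endpoints: B.start < R.start, B.start < R.end, B.end > R.start, B.end < R.end.
That pattern is 'overlaps'.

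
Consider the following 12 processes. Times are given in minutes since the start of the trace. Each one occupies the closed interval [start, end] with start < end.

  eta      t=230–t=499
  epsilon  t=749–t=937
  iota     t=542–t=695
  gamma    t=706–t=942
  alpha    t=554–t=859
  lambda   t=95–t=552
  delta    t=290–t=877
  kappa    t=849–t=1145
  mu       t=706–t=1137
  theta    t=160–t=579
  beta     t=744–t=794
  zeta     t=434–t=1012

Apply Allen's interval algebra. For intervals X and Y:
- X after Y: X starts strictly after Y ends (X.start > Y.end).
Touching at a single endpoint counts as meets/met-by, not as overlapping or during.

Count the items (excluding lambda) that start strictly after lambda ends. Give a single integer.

Target lambda = [t=95, t=552].
alpha [t=554, t=859] → after → counts.
beta [t=744, t=794] → after → counts.
delta [t=290, t=877] → overlapped-by → no.
epsilon [t=749, t=937] → after → counts.
eta [t=230, t=499] → during → no.
gamma [t=706, t=942] → after → counts.
iota [t=542, t=695] → overlapped-by → no.
kappa [t=849, t=1145] → after → counts.
mu [t=706, t=1137] → after → counts.
theta [t=160, t=579] → overlapped-by → no.
zeta [t=434, t=1012] → overlapped-by → no.
Total: 6.

6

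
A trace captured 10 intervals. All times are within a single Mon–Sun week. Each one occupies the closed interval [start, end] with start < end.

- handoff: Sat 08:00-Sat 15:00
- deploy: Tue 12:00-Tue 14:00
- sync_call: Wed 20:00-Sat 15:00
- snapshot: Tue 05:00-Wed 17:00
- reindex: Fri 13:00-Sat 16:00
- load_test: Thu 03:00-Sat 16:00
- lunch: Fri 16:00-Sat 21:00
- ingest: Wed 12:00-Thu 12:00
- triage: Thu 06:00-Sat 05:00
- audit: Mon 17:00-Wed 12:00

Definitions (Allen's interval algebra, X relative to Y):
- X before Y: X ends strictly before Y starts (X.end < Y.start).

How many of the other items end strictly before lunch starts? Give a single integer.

4

Target lunch = [Fri 16:00, Sat 21:00].
audit [Mon 17:00, Wed 12:00] → before → counts.
deploy [Tue 12:00, Tue 14:00] → before → counts.
handoff [Sat 08:00, Sat 15:00] → during → no.
ingest [Wed 12:00, Thu 12:00] → before → counts.
load_test [Thu 03:00, Sat 16:00] → overlaps → no.
reindex [Fri 13:00, Sat 16:00] → overlaps → no.
snapshot [Tue 05:00, Wed 17:00] → before → counts.
sync_call [Wed 20:00, Sat 15:00] → overlaps → no.
triage [Thu 06:00, Sat 05:00] → overlaps → no.
Total: 4.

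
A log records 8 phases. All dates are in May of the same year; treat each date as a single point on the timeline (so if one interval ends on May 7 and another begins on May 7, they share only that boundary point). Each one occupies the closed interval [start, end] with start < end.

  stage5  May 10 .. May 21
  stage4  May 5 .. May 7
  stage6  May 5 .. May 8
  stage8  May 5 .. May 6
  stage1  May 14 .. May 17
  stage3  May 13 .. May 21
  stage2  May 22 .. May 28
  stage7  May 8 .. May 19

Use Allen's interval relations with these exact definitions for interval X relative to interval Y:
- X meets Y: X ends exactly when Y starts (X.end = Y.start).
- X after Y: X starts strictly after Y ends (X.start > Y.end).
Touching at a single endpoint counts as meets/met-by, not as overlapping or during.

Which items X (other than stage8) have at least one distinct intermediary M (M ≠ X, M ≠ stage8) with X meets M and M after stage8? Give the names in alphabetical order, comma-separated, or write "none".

Target stage8 = [May 5, May 6].
Intermediaries M with M after stage8: stage1, stage2, stage3, stage5, stage7.
Via stage1 — items with X meets stage1: none.
Via stage2 — items with X meets stage2: none.
Via stage3 — items with X meets stage3: none.
Via stage5 — items with X meets stage5: none.
Via stage7 — items with X meets stage7: stage6.
Union: stage6.

stage6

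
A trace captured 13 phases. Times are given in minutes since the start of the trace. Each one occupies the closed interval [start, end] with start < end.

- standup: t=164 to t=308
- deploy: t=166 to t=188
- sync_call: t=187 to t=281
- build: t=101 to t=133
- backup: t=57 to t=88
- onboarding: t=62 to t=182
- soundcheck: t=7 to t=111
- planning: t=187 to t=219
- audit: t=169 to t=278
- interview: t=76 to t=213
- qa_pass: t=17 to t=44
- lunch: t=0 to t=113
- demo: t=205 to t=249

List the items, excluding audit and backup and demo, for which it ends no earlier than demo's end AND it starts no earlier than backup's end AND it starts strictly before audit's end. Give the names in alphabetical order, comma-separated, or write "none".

standup, sync_call

Conditions: its end is no earlier than demo's end (X.end >= t=249) AND its start is no earlier than backup's end (X.start >= t=88) AND its start is strictly before audit's end (X.start < t=278).
build: end t=133 >= t=249? ✗; start t=101 >= t=88? ✓; start t=101 < t=278? ✓ → no.
deploy: end t=188 >= t=249? ✗; start t=166 >= t=88? ✓; start t=166 < t=278? ✓ → no.
interview: end t=213 >= t=249? ✗; start t=76 >= t=88? ✗; start t=76 < t=278? ✓ → no.
lunch: end t=113 >= t=249? ✗; start t=0 >= t=88? ✗; start t=0 < t=278? ✓ → no.
onboarding: end t=182 >= t=249? ✗; start t=62 >= t=88? ✗; start t=62 < t=278? ✓ → no.
planning: end t=219 >= t=249? ✗; start t=187 >= t=88? ✓; start t=187 < t=278? ✓ → no.
qa_pass: end t=44 >= t=249? ✗; start t=17 >= t=88? ✗; start t=17 < t=278? ✓ → no.
soundcheck: end t=111 >= t=249? ✗; start t=7 >= t=88? ✗; start t=7 < t=278? ✓ → no.
standup: end t=308 >= t=249? ✓; start t=164 >= t=88? ✓; start t=164 < t=278? ✓ → yes.
sync_call: end t=281 >= t=249? ✓; start t=187 >= t=88? ✓; start t=187 < t=278? ✓ → yes.
Result: standup, sync_call.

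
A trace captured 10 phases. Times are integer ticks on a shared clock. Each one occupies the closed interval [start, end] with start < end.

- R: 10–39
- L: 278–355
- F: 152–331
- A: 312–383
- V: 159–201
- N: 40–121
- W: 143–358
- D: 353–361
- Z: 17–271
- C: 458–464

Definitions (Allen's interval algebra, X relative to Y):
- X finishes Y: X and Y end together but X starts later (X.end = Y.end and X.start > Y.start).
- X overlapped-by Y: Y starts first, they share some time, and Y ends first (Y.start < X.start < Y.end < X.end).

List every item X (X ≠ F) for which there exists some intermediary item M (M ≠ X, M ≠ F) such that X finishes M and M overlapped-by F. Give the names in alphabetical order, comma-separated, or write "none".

Target F = [152, 331].
Intermediaries M with M overlapped-by F: A, L.
Via A — items with X finishes A: none.
Via L — items with X finishes L: none.
Union: none.

none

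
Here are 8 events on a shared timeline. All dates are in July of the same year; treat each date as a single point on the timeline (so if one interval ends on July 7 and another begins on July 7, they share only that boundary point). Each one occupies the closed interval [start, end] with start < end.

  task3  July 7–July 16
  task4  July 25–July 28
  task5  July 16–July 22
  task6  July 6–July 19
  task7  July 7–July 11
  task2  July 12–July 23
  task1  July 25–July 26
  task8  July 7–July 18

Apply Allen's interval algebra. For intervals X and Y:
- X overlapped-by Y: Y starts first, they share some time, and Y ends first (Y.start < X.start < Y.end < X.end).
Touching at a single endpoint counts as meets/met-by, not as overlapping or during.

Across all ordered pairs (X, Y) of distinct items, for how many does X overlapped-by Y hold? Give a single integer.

Checking all 56 ordered pairs for relation 'overlapped-by'; matching pairs in alphabetical order:
(task2, task3): task2 overlapped-by task3 ✓
(task2, task6): task2 overlapped-by task6 ✓
(task2, task8): task2 overlapped-by task8 ✓
(task5, task6): task5 overlapped-by task6 ✓
(task5, task8): task5 overlapped-by task8 ✓
Count: 5.

5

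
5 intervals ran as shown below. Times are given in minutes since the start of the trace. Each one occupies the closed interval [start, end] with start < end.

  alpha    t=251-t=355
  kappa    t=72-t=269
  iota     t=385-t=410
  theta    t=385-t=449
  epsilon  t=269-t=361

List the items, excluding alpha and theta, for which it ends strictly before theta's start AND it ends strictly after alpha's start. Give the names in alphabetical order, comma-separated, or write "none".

Conditions: its end is strictly before theta's start (X.end < t=385) AND its end is strictly after alpha's start (X.end > t=251).
epsilon: end t=361 < t=385? ✓; end t=361 > t=251? ✓ → yes.
iota: end t=410 < t=385? ✗; end t=410 > t=251? ✓ → no.
kappa: end t=269 < t=385? ✓; end t=269 > t=251? ✓ → yes.
Result: epsilon, kappa.

epsilon, kappa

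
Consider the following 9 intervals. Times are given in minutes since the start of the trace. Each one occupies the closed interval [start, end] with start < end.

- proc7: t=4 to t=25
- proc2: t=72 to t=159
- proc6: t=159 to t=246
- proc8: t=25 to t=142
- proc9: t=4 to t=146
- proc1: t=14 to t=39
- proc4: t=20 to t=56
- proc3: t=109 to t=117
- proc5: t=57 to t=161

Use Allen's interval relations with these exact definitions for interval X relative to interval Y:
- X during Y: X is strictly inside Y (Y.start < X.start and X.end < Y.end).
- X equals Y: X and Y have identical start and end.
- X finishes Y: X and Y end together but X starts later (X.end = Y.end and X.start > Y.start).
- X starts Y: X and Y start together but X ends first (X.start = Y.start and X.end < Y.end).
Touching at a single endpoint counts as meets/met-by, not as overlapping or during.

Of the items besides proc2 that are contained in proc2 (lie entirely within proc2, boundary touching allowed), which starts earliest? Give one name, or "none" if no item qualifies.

proc3

Target proc2 = [t=72, t=159].
proc1 [t=14, t=39] → before → excluded.
proc3 [t=109, t=117] → during → candidate.
proc4 [t=20, t=56] → before → excluded.
proc5 [t=57, t=161] → contains → excluded.
proc6 [t=159, t=246] → met-by → excluded.
proc7 [t=4, t=25] → before → excluded.
proc8 [t=25, t=142] → overlaps → excluded.
proc9 [t=4, t=146] → overlaps → excluded.
Among candidates, earliest start is t=109 → proc3.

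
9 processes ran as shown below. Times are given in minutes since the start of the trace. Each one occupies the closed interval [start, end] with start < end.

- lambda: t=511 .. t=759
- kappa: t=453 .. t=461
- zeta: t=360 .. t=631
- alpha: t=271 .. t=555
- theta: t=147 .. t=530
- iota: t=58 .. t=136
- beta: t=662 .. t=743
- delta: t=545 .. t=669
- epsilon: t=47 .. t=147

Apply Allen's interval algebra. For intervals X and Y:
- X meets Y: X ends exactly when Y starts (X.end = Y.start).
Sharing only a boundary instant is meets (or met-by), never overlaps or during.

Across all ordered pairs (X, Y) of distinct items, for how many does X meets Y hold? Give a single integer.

1

Checking all 72 ordered pairs for relation 'meets'; matching pairs in alphabetical order:
(epsilon, theta): epsilon meets theta ✓
Count: 1.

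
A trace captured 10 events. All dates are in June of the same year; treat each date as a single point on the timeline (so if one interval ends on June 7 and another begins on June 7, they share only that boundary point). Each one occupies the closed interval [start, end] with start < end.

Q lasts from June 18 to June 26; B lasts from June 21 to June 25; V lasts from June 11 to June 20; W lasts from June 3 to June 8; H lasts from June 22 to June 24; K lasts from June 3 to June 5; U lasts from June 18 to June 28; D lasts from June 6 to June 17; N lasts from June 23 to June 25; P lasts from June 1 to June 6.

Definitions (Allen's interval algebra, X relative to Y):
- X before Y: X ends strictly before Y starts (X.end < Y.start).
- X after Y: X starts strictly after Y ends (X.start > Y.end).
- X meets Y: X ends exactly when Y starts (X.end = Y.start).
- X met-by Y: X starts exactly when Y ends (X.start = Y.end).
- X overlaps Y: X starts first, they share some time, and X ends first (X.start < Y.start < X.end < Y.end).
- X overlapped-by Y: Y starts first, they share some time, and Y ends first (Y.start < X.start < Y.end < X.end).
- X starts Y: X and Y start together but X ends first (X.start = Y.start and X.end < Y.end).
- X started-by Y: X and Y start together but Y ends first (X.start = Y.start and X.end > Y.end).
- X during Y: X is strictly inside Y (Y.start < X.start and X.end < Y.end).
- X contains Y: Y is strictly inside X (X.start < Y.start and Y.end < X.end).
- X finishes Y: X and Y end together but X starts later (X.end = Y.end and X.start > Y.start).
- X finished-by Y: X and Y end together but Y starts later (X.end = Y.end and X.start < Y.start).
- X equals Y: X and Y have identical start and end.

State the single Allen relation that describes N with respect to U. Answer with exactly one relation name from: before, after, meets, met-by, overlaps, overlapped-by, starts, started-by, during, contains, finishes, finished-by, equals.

during

N = [June 23, June 25]; U = [June 18, June 28].
Compare endpoints: N.start > U.start, N.start < U.end, N.end > U.start, N.end < U.end.
That pattern is 'during'.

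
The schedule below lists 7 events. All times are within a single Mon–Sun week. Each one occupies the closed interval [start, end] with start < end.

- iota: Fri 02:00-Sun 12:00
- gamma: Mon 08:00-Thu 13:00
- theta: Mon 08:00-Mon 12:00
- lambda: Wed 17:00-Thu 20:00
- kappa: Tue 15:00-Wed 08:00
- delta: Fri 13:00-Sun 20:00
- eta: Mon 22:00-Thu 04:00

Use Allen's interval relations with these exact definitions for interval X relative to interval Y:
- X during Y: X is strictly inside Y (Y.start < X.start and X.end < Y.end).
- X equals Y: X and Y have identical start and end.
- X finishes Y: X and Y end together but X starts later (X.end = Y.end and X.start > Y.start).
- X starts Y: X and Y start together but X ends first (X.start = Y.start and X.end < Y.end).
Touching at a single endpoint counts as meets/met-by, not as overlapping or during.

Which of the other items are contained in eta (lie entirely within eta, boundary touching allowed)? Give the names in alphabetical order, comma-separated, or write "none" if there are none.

kappa

Target eta = [Mon 22:00, Thu 04:00].
delta [Fri 13:00, Sun 20:00] → after → no.
gamma [Mon 08:00, Thu 13:00] → contains → no.
iota [Fri 02:00, Sun 12:00] → after → no.
kappa [Tue 15:00, Wed 08:00] → during → yes.
lambda [Wed 17:00, Thu 20:00] → overlapped-by → no.
theta [Mon 08:00, Mon 12:00] → before → no.
Result: kappa.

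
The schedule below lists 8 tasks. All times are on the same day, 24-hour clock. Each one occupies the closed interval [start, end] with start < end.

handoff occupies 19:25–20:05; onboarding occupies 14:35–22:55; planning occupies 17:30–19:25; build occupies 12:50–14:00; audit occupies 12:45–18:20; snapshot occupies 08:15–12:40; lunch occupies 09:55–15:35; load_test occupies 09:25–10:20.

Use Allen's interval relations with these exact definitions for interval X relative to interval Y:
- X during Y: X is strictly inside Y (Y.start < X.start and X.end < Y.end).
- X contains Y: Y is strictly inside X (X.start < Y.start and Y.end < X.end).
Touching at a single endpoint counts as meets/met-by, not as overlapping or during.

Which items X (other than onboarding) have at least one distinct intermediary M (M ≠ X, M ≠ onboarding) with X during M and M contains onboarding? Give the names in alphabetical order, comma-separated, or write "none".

none

Target onboarding = [14:35, 22:55].
Intermediaries M with M contains onboarding: none.
Union: none.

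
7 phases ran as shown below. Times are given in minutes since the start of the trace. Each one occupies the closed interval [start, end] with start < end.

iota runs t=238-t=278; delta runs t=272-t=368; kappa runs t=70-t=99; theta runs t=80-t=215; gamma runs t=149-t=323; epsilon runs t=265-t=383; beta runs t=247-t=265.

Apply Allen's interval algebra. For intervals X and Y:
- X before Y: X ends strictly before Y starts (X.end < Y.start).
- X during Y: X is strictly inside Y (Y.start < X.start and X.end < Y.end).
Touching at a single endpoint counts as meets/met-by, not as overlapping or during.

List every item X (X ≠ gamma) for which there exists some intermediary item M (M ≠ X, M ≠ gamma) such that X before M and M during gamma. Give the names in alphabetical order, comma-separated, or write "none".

Target gamma = [t=149, t=323].
Intermediaries M with M during gamma: beta, iota.
Via beta — items with X before beta: kappa, theta.
Via iota — items with X before iota: kappa, theta.
Union: kappa, theta.

kappa, theta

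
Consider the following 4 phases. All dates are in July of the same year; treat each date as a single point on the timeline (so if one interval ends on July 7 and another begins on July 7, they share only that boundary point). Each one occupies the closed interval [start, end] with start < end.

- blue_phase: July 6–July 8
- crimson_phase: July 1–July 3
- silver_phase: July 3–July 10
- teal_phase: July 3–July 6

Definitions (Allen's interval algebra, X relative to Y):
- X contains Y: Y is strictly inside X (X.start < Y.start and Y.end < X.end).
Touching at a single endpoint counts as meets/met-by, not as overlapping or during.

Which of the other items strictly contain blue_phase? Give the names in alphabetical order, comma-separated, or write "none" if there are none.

silver_phase

Target blue_phase = [July 6, July 8].
crimson_phase [July 1, July 3] → before → no.
silver_phase [July 3, July 10] → contains → yes.
teal_phase [July 3, July 6] → meets → no.
Result: silver_phase.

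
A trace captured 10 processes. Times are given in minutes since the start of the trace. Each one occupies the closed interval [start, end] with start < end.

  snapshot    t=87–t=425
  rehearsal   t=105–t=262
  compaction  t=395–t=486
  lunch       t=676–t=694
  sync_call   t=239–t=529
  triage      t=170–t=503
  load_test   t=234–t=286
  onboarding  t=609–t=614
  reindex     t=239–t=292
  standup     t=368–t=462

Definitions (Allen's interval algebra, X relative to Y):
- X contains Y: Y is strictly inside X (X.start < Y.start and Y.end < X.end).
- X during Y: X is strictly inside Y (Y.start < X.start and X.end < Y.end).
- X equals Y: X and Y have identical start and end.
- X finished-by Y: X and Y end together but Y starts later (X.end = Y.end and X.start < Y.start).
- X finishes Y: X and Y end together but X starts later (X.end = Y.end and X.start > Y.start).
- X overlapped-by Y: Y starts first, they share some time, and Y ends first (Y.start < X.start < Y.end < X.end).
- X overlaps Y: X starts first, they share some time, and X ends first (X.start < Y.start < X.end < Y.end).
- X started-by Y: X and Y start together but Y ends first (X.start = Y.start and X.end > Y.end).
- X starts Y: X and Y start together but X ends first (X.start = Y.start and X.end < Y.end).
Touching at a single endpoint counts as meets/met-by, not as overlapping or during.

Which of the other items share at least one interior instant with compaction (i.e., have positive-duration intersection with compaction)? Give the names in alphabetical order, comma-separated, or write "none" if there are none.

Target compaction = [t=395, t=486].
load_test [t=234, t=286] → before → no.
lunch [t=676, t=694] → after → no.
onboarding [t=609, t=614] → after → no.
rehearsal [t=105, t=262] → before → no.
reindex [t=239, t=292] → before → no.
snapshot [t=87, t=425] → overlaps → yes.
standup [t=368, t=462] → overlaps → yes.
sync_call [t=239, t=529] → contains → yes.
triage [t=170, t=503] → contains → yes.
Result: snapshot, standup, sync_call, triage.

snapshot, standup, sync_call, triage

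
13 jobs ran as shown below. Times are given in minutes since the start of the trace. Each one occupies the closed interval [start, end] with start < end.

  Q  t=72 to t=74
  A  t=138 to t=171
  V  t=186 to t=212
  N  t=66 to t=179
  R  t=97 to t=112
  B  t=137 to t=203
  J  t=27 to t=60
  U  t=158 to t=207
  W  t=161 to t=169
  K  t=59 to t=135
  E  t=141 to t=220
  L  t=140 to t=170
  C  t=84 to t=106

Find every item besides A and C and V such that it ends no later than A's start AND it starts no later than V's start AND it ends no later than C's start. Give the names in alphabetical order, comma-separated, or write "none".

J, Q

Conditions: its end is no later than A's start (X.end <= t=138) AND its start is no later than V's start (X.start <= t=186) AND its end is no later than C's start (X.end <= t=84).
B: end t=203 <= t=138? ✗; start t=137 <= t=186? ✓; end t=203 <= t=84? ✗ → no.
E: end t=220 <= t=138? ✗; start t=141 <= t=186? ✓; end t=220 <= t=84? ✗ → no.
J: end t=60 <= t=138? ✓; start t=27 <= t=186? ✓; end t=60 <= t=84? ✓ → yes.
K: end t=135 <= t=138? ✓; start t=59 <= t=186? ✓; end t=135 <= t=84? ✗ → no.
L: end t=170 <= t=138? ✗; start t=140 <= t=186? ✓; end t=170 <= t=84? ✗ → no.
N: end t=179 <= t=138? ✗; start t=66 <= t=186? ✓; end t=179 <= t=84? ✗ → no.
Q: end t=74 <= t=138? ✓; start t=72 <= t=186? ✓; end t=74 <= t=84? ✓ → yes.
R: end t=112 <= t=138? ✓; start t=97 <= t=186? ✓; end t=112 <= t=84? ✗ → no.
U: end t=207 <= t=138? ✗; start t=158 <= t=186? ✓; end t=207 <= t=84? ✗ → no.
W: end t=169 <= t=138? ✗; start t=161 <= t=186? ✓; end t=169 <= t=84? ✗ → no.
Result: J, Q.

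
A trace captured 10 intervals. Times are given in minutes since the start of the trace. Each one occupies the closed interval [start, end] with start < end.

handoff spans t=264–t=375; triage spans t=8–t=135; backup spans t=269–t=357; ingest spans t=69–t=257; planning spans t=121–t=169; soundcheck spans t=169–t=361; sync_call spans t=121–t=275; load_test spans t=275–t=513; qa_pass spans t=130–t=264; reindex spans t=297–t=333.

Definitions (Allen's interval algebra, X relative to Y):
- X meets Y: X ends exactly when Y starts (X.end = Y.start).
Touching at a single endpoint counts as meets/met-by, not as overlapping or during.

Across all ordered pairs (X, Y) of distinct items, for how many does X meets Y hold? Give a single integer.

3

Checking all 90 ordered pairs for relation 'meets'; matching pairs in alphabetical order:
(planning, soundcheck): planning meets soundcheck ✓
(qa_pass, handoff): qa_pass meets handoff ✓
(sync_call, load_test): sync_call meets load_test ✓
Count: 3.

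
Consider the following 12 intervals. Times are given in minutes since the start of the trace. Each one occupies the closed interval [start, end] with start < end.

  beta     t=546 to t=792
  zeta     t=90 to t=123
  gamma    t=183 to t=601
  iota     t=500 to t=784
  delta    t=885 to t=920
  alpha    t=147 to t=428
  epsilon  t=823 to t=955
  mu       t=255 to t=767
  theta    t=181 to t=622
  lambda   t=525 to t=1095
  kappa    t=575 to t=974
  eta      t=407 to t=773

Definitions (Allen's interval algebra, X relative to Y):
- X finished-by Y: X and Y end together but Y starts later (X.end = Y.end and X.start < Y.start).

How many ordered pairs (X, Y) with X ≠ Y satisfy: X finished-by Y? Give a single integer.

Checking all 132 ordered pairs for relation 'finished-by'; matching pairs in alphabetical order:
No pair satisfies it.
Count: 0.

0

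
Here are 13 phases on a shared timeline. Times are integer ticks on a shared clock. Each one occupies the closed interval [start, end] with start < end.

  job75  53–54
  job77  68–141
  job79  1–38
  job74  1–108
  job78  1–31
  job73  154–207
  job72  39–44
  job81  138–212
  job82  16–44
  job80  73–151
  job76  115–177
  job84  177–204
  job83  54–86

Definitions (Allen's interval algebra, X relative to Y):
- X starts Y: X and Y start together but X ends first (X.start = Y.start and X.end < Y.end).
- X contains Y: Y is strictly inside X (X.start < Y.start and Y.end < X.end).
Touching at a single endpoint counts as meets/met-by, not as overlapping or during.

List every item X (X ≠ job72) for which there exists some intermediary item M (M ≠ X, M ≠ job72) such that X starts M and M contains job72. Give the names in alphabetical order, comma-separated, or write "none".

job78, job79

Target job72 = [39, 44].
Intermediaries M with M contains job72: job74.
Via job74 — items with X starts job74: job78, job79.
Union: job78, job79.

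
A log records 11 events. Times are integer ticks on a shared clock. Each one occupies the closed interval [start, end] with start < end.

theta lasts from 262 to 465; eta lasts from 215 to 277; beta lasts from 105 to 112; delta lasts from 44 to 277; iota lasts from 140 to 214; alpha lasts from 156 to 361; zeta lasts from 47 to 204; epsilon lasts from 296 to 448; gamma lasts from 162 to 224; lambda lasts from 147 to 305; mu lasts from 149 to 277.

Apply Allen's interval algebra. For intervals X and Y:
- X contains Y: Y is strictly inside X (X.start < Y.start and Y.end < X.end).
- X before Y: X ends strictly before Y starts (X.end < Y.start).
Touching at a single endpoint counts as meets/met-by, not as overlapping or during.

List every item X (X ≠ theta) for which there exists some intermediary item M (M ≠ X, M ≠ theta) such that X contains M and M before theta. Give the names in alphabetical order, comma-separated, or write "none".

Target theta = [262, 465].
Intermediaries M with M before theta: beta, gamma, iota, zeta.
Via beta — items with X contains beta: delta, zeta.
Via gamma — items with X contains gamma: alpha, delta, lambda, mu.
Via iota — items with X contains iota: delta.
Via zeta — items with X contains zeta: delta.
Union: alpha, delta, lambda, mu, zeta.

alpha, delta, lambda, mu, zeta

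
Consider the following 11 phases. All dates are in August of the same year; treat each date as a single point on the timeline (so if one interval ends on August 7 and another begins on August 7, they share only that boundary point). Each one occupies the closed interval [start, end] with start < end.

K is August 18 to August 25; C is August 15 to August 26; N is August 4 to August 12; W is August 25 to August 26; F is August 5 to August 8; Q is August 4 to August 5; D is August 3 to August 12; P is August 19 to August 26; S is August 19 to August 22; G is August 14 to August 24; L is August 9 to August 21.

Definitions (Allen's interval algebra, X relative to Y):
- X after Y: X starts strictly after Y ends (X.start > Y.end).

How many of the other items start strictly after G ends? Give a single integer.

1

Target G = [August 14, August 24].
C [August 15, August 26] → overlapped-by → no.
D [August 3, August 12] → before → no.
F [August 5, August 8] → before → no.
K [August 18, August 25] → overlapped-by → no.
L [August 9, August 21] → overlaps → no.
N [August 4, August 12] → before → no.
P [August 19, August 26] → overlapped-by → no.
Q [August 4, August 5] → before → no.
S [August 19, August 22] → during → no.
W [August 25, August 26] → after → counts.
Total: 1.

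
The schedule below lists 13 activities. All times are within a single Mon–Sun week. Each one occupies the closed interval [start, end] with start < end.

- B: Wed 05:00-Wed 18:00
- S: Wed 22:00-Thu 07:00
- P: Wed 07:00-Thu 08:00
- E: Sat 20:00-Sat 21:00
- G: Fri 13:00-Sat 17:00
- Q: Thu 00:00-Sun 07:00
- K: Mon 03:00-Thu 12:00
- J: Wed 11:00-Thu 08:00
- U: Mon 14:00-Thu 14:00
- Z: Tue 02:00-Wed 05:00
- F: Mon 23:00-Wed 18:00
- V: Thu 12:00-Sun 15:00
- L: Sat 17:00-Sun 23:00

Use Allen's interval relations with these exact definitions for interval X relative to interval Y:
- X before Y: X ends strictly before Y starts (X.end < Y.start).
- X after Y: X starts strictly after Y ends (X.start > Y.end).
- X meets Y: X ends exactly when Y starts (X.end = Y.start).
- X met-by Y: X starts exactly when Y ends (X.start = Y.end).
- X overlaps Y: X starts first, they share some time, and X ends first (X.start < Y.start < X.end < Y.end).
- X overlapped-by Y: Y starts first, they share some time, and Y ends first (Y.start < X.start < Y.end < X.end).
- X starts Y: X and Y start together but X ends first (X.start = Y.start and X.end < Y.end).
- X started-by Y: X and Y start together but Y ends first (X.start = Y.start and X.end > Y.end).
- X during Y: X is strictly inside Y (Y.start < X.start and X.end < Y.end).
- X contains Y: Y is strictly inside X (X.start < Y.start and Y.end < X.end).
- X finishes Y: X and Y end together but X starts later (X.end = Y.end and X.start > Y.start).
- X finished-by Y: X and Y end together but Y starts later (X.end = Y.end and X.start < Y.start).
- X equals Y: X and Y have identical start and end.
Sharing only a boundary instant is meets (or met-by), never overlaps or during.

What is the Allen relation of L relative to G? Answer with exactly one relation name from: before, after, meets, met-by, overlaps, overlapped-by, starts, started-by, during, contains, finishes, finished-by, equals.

L = [Sat 17:00, Sun 23:00]; G = [Fri 13:00, Sat 17:00].
Compare endpoints: L.start > G.start, L.start = G.end, L.end > G.start, L.end > G.end.
That pattern is 'met-by'.

met-by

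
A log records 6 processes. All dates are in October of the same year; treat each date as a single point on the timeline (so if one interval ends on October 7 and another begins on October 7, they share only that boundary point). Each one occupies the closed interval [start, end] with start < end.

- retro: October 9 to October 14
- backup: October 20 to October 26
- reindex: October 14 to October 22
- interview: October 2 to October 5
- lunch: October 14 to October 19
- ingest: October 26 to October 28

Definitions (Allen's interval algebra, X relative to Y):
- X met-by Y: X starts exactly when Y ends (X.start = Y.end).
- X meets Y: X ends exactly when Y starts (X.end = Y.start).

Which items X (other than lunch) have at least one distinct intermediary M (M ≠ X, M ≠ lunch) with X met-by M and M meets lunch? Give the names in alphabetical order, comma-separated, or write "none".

Target lunch = [October 14, October 19].
Intermediaries M with M meets lunch: retro.
Via retro — items with X met-by retro: reindex.
Union: reindex.

reindex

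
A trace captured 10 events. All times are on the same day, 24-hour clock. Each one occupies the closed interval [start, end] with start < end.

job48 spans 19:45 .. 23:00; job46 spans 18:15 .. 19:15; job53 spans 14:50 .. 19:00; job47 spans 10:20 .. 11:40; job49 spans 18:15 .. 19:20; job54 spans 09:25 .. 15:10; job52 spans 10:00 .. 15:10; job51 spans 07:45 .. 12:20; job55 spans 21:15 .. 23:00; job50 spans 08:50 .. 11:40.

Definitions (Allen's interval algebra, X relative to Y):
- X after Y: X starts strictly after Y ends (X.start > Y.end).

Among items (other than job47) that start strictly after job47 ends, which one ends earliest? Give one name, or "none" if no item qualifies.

Target job47 = [10:20, 11:40].
job46 [18:15, 19:15] → after → candidate.
job48 [19:45, 23:00] → after → candidate.
job49 [18:15, 19:20] → after → candidate.
job50 [08:50, 11:40] → finished-by → excluded.
job51 [07:45, 12:20] → contains → excluded.
job52 [10:00, 15:10] → contains → excluded.
job53 [14:50, 19:00] → after → candidate.
job54 [09:25, 15:10] → contains → excluded.
job55 [21:15, 23:00] → after → candidate.
Among candidates, earliest end is 19:00 → job53.

job53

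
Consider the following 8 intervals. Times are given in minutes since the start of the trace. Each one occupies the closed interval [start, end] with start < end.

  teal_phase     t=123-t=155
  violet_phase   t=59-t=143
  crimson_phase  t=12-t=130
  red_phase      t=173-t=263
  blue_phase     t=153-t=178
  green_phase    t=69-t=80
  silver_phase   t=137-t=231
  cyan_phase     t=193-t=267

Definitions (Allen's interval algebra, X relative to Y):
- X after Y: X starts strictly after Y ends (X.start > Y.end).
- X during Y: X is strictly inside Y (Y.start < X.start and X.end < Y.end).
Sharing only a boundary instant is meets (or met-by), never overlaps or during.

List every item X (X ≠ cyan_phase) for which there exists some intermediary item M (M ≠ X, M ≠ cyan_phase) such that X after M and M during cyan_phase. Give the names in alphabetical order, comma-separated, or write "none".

none

Target cyan_phase = [t=193, t=267].
Intermediaries M with M during cyan_phase: none.
Union: none.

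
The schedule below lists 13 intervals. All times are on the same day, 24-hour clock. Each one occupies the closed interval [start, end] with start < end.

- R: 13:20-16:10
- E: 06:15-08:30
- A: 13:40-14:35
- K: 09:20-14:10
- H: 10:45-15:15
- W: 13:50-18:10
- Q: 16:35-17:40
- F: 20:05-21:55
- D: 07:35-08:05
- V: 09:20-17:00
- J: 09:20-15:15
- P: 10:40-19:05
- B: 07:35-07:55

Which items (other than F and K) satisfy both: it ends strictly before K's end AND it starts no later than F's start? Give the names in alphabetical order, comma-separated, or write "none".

B, D, E

Conditions: its end is strictly before K's end (X.end < 14:10) AND its start is no later than F's start (X.start <= 20:05).
A: end 14:35 < 14:10? ✗; start 13:40 <= 20:05? ✓ → no.
B: end 07:55 < 14:10? ✓; start 07:35 <= 20:05? ✓ → yes.
D: end 08:05 < 14:10? ✓; start 07:35 <= 20:05? ✓ → yes.
E: end 08:30 < 14:10? ✓; start 06:15 <= 20:05? ✓ → yes.
H: end 15:15 < 14:10? ✗; start 10:45 <= 20:05? ✓ → no.
J: end 15:15 < 14:10? ✗; start 09:20 <= 20:05? ✓ → no.
P: end 19:05 < 14:10? ✗; start 10:40 <= 20:05? ✓ → no.
Q: end 17:40 < 14:10? ✗; start 16:35 <= 20:05? ✓ → no.
R: end 16:10 < 14:10? ✗; start 13:20 <= 20:05? ✓ → no.
V: end 17:00 < 14:10? ✗; start 09:20 <= 20:05? ✓ → no.
W: end 18:10 < 14:10? ✗; start 13:50 <= 20:05? ✓ → no.
Result: B, D, E.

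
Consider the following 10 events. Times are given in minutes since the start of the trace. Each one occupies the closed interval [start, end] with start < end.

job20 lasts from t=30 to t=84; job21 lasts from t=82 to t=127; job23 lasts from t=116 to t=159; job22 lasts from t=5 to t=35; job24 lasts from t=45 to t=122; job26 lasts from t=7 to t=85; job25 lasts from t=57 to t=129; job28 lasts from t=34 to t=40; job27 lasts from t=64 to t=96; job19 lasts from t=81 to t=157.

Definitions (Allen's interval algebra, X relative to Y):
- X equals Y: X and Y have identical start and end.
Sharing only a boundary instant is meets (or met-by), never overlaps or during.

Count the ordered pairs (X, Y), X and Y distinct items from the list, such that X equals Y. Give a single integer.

0

Checking all 90 ordered pairs for relation 'equals'; matching pairs in alphabetical order:
No pair satisfies it.
Count: 0.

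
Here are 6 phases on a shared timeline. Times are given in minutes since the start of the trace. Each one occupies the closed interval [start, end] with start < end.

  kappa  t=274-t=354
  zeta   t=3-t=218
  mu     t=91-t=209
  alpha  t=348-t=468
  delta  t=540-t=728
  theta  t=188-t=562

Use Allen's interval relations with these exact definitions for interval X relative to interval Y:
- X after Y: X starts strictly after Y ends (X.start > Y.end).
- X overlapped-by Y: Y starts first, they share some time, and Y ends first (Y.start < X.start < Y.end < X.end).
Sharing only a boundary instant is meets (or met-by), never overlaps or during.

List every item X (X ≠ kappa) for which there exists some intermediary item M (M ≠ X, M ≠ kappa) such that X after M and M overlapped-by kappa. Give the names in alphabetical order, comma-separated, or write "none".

delta

Target kappa = [t=274, t=354].
Intermediaries M with M overlapped-by kappa: alpha.
Via alpha — items with X after alpha: delta.
Union: delta.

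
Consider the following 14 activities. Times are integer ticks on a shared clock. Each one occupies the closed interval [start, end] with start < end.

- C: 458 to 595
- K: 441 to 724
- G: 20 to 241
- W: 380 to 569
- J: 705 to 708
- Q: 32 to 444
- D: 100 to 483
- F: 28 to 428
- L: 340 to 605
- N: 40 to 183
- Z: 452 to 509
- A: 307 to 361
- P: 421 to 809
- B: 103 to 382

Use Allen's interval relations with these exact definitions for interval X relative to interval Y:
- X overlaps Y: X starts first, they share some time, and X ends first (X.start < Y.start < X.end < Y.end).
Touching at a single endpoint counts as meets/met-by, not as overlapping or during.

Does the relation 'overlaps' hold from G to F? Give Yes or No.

Yes

G = [20, 241], F = [28, 428].
Actual relation of G to F: overlaps.
Asked whether 'overlaps' holds → Yes.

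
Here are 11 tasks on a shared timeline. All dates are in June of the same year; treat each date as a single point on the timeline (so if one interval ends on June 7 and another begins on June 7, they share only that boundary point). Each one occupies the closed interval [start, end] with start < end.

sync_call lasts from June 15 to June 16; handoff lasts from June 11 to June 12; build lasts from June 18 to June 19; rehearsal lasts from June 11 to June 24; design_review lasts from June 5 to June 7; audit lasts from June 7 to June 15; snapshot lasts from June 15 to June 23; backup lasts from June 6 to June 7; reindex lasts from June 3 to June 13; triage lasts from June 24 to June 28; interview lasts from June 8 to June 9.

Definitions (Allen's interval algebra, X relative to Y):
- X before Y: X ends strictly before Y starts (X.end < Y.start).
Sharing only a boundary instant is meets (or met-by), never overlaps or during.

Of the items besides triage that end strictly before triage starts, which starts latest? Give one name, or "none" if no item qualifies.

Target triage = [June 24, June 28].
audit [June 7, June 15] → before → candidate.
backup [June 6, June 7] → before → candidate.
build [June 18, June 19] → before → candidate.
design_review [June 5, June 7] → before → candidate.
handoff [June 11, June 12] → before → candidate.
interview [June 8, June 9] → before → candidate.
rehearsal [June 11, June 24] → meets → excluded.
reindex [June 3, June 13] → before → candidate.
snapshot [June 15, June 23] → before → candidate.
sync_call [June 15, June 16] → before → candidate.
Among candidates, latest start is June 18 → build.

build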